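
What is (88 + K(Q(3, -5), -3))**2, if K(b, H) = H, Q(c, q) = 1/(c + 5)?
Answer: 7225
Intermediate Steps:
Q(c, q) = 1/(5 + c)
(88 + K(Q(3, -5), -3))**2 = (88 - 3)**2 = 85**2 = 7225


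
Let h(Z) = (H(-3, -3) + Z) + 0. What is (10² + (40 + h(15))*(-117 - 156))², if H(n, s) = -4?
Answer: 191075329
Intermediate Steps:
h(Z) = -4 + Z (h(Z) = (-4 + Z) + 0 = -4 + Z)
(10² + (40 + h(15))*(-117 - 156))² = (10² + (40 + (-4 + 15))*(-117 - 156))² = (100 + (40 + 11)*(-273))² = (100 + 51*(-273))² = (100 - 13923)² = (-13823)² = 191075329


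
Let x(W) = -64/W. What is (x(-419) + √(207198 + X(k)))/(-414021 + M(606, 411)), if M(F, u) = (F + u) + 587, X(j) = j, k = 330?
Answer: -64/172802723 - 2*√51882/412417 ≈ -0.0011050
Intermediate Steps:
M(F, u) = 587 + F + u
(x(-419) + √(207198 + X(k)))/(-414021 + M(606, 411)) = (-64/(-419) + √(207198 + 330))/(-414021 + (587 + 606 + 411)) = (-64*(-1/419) + √207528)/(-414021 + 1604) = (64/419 + 2*√51882)/(-412417) = (64/419 + 2*√51882)*(-1/412417) = -64/172802723 - 2*√51882/412417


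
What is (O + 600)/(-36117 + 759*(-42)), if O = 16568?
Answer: -17168/67995 ≈ -0.25249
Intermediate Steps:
(O + 600)/(-36117 + 759*(-42)) = (16568 + 600)/(-36117 + 759*(-42)) = 17168/(-36117 - 31878) = 17168/(-67995) = 17168*(-1/67995) = -17168/67995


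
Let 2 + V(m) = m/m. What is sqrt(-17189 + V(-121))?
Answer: 3*I*sqrt(1910) ≈ 131.11*I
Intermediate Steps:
V(m) = -1 (V(m) = -2 + m/m = -2 + 1 = -1)
sqrt(-17189 + V(-121)) = sqrt(-17189 - 1) = sqrt(-17190) = 3*I*sqrt(1910)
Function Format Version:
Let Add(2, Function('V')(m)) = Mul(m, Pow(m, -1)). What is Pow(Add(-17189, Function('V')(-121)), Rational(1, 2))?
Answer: Mul(3, I, Pow(1910, Rational(1, 2))) ≈ Mul(131.11, I)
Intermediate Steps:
Function('V')(m) = -1 (Function('V')(m) = Add(-2, Mul(m, Pow(m, -1))) = Add(-2, 1) = -1)
Pow(Add(-17189, Function('V')(-121)), Rational(1, 2)) = Pow(Add(-17189, -1), Rational(1, 2)) = Pow(-17190, Rational(1, 2)) = Mul(3, I, Pow(1910, Rational(1, 2)))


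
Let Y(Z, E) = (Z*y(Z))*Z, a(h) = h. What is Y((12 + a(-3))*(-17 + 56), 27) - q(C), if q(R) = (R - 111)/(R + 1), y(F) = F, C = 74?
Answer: 3243266362/75 ≈ 4.3244e+7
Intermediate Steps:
q(R) = (-111 + R)/(1 + R)
Y(Z, E) = Z**3 (Y(Z, E) = (Z*Z)*Z = Z**2*Z = Z**3)
Y((12 + a(-3))*(-17 + 56), 27) - q(C) = ((12 - 3)*(-17 + 56))**3 - (-111 + 74)/(1 + 74) = (9*39)**3 - (-37)/75 = 351**3 - (-37)/75 = 43243551 - 1*(-37/75) = 43243551 + 37/75 = 3243266362/75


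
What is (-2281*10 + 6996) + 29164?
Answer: 13350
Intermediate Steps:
(-2281*10 + 6996) + 29164 = (-22810 + 6996) + 29164 = -15814 + 29164 = 13350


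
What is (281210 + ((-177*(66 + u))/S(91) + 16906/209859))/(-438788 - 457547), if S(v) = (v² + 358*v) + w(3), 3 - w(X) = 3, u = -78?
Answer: -37096500371212/118242153508479 ≈ -0.31373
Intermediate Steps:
w(X) = 0 (w(X) = 3 - 1*3 = 3 - 3 = 0)
S(v) = v² + 358*v (S(v) = (v² + 358*v) + 0 = v² + 358*v)
(281210 + ((-177*(66 + u))/S(91) + 16906/209859))/(-438788 - 457547) = (281210 + ((-177*(66 - 78))/((91*(358 + 91))) + 16906/209859))/(-438788 - 457547) = (281210 + ((-177*(-12))/((91*449)) + 16906*(1/209859)))/(-896335) = (281210 + (2124/40859 + 16906/209859))*(-1/896335) = (281210 + 87423290/659586837)*(-1/896335) = (185482501856060/659586837)*(-1/896335) = -37096500371212/118242153508479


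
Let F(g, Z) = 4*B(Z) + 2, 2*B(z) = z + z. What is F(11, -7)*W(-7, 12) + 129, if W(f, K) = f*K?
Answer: 2313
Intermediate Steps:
W(f, K) = K*f
B(z) = z (B(z) = (z + z)/2 = (2*z)/2 = z)
F(g, Z) = 2 + 4*Z (F(g, Z) = 4*Z + 2 = 2 + 4*Z)
F(11, -7)*W(-7, 12) + 129 = (2 + 4*(-7))*(12*(-7)) + 129 = (2 - 28)*(-84) + 129 = -26*(-84) + 129 = 2184 + 129 = 2313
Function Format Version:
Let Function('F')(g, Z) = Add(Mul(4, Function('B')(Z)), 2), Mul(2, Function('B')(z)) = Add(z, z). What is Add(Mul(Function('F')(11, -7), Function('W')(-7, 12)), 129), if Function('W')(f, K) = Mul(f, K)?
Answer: 2313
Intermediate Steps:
Function('W')(f, K) = Mul(K, f)
Function('B')(z) = z (Function('B')(z) = Mul(Rational(1, 2), Add(z, z)) = Mul(Rational(1, 2), Mul(2, z)) = z)
Function('F')(g, Z) = Add(2, Mul(4, Z)) (Function('F')(g, Z) = Add(Mul(4, Z), 2) = Add(2, Mul(4, Z)))
Add(Mul(Function('F')(11, -7), Function('W')(-7, 12)), 129) = Add(Mul(Add(2, Mul(4, -7)), Mul(12, -7)), 129) = Add(Mul(Add(2, -28), -84), 129) = Add(Mul(-26, -84), 129) = Add(2184, 129) = 2313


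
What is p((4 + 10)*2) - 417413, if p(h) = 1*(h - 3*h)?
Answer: -417469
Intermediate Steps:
p(h) = -2*h (p(h) = 1*(-2*h) = -2*h)
p((4 + 10)*2) - 417413 = -2*(4 + 10)*2 - 417413 = -28*2 - 417413 = -2*28 - 417413 = -56 - 417413 = -417469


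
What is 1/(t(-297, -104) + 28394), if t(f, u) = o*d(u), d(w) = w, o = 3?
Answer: 1/28082 ≈ 3.5610e-5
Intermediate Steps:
t(f, u) = 3*u
1/(t(-297, -104) + 28394) = 1/(3*(-104) + 28394) = 1/(-312 + 28394) = 1/28082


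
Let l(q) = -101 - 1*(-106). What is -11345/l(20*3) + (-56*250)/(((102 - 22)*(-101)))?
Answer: -228994/101 ≈ -2267.3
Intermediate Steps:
l(q) = 5 (l(q) = -101 + 106 = 5)
-11345/l(20*3) + (-56*250)/(((102 - 22)*(-101))) = -11345/5 + (-56*250)/(((102 - 22)*(-101))) = -11345*⅕ - 14000/(80*(-101)) = -2269 - 14000/(-8080) = -2269 - 14000*(-1/8080) = -2269 + 175/101 = -228994/101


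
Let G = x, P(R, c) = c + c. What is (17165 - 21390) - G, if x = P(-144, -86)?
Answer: -4053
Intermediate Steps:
P(R, c) = 2*c
x = -172 (x = 2*(-86) = -172)
G = -172
(17165 - 21390) - G = (17165 - 21390) - 1*(-172) = -4225 + 172 = -4053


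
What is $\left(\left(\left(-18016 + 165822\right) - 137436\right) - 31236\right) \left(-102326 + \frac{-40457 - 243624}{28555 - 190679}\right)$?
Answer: $\frac{173075294106519}{81062} \approx 2.1351 \cdot 10^{9}$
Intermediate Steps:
$\left(\left(\left(-18016 + 165822\right) - 137436\right) - 31236\right) \left(-102326 + \frac{-40457 - 243624}{28555 - 190679}\right) = \left(\left(147806 - 137436\right) - 31236\right) \left(-102326 - \frac{284081}{-162124}\right) = \left(10370 - 31236\right) \left(-102326 - - \frac{284081}{162124}\right) = - 20866 \left(-102326 + \frac{284081}{162124}\right) = \left(-20866\right) \left(- \frac{16589216343}{162124}\right) = \frac{173075294106519}{81062}$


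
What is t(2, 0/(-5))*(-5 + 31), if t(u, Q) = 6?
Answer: 156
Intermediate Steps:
t(2, 0/(-5))*(-5 + 31) = 6*(-5 + 31) = 6*26 = 156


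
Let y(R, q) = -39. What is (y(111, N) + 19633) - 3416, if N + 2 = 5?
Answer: 16178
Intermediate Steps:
N = 3 (N = -2 + 5 = 3)
(y(111, N) + 19633) - 3416 = (-39 + 19633) - 3416 = 19594 - 3416 = 16178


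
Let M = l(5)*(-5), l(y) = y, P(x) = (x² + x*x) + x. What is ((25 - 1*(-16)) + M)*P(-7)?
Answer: 1456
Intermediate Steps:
P(x) = x + 2*x² (P(x) = (x² + x²) + x = 2*x² + x = x + 2*x²)
M = -25 (M = 5*(-5) = -25)
((25 - 1*(-16)) + M)*P(-7) = ((25 - 1*(-16)) - 25)*(-7*(1 + 2*(-7))) = ((25 + 16) - 25)*(-7*(1 - 14)) = (41 - 25)*(-7*(-13)) = 16*91 = 1456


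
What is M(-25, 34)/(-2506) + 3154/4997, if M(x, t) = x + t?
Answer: 413629/659078 ≈ 0.62759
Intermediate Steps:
M(x, t) = t + x
M(-25, 34)/(-2506) + 3154/4997 = (34 - 25)/(-2506) + 3154/4997 = 9*(-1/2506) + 3154*(1/4997) = -9/2506 + 166/263 = 413629/659078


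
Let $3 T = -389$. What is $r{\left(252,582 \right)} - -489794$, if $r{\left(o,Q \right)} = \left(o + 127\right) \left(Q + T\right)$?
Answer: $\frac{1983685}{3} \approx 6.6123 \cdot 10^{5}$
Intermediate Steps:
$T = - \frac{389}{3}$ ($T = \frac{1}{3} \left(-389\right) = - \frac{389}{3} \approx -129.67$)
$r{\left(o,Q \right)} = \left(127 + o\right) \left(- \frac{389}{3} + Q\right)$ ($r{\left(o,Q \right)} = \left(o + 127\right) \left(Q - \frac{389}{3}\right) = \left(127 + o\right) \left(- \frac{389}{3} + Q\right)$)
$r{\left(252,582 \right)} - -489794 = \left(- \frac{49403}{3} + 127 \cdot 582 - 32676 + 582 \cdot 252\right) - -489794 = \left(- \frac{49403}{3} + 73914 - 32676 + 146664\right) + 489794 = \frac{514303}{3} + 489794 = \frac{1983685}{3}$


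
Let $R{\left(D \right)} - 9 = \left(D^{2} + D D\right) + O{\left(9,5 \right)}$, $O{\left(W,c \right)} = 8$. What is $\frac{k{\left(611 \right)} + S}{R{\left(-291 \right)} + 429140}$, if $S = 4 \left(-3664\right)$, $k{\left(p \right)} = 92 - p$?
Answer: $- \frac{15175}{598519} \approx -0.025354$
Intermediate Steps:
$S = -14656$
$R{\left(D \right)} = 17 + 2 D^{2}$ ($R{\left(D \right)} = 9 + \left(\left(D^{2} + D D\right) + 8\right) = 9 + \left(\left(D^{2} + D^{2}\right) + 8\right) = 9 + \left(2 D^{2} + 8\right) = 9 + \left(8 + 2 D^{2}\right) = 17 + 2 D^{2}$)
$\frac{k{\left(611 \right)} + S}{R{\left(-291 \right)} + 429140} = \frac{\left(92 - 611\right) - 14656}{\left(17 + 2 \left(-291\right)^{2}\right) + 429140} = \frac{\left(92 - 611\right) - 14656}{\left(17 + 2 \cdot 84681\right) + 429140} = \frac{-519 - 14656}{\left(17 + 169362\right) + 429140} = - \frac{15175}{169379 + 429140} = - \frac{15175}{598519}$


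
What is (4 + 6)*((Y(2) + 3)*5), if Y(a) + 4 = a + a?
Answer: 150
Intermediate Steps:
Y(a) = -4 + 2*a (Y(a) = -4 + (a + a) = -4 + 2*a)
(4 + 6)*((Y(2) + 3)*5) = (4 + 6)*(((-4 + 2*2) + 3)*5) = 10*(((-4 + 4) + 3)*5) = 10*((0 + 3)*5) = 10*(3*5) = 10*15 = 150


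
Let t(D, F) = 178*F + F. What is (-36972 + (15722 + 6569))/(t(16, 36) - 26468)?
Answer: 14681/20024 ≈ 0.73317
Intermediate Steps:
t(D, F) = 179*F
(-36972 + (15722 + 6569))/(t(16, 36) - 26468) = (-36972 + (15722 + 6569))/(179*36 - 26468) = (-36972 + 22291)/(6444 - 26468) = -14681/(-20024) = -14681*(-1/20024) = 14681/20024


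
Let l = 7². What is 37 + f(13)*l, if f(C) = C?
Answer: 674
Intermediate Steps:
l = 49
37 + f(13)*l = 37 + 13*49 = 37 + 637 = 674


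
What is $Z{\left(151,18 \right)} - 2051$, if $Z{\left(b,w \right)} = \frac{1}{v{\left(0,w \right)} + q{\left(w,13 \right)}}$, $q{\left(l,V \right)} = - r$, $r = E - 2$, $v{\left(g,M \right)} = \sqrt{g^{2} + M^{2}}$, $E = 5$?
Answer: $- \frac{30764}{15} \approx -2050.9$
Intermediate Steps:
$v{\left(g,M \right)} = \sqrt{M^{2} + g^{2}}$
$r = 3$ ($r = 5 - 2 = 3$)
$q{\left(l,V \right)} = -3$ ($q{\left(l,V \right)} = \left(-1\right) 3 = -3$)
$Z{\left(b,w \right)} = \frac{1}{-3 + \sqrt{w^{2}}}$ ($Z{\left(b,w \right)} = \frac{1}{\sqrt{w^{2} + 0^{2}} - 3} = \frac{1}{\sqrt{w^{2} + 0} - 3} = \frac{1}{\sqrt{w^{2}} - 3} = \frac{1}{-3 + \sqrt{w^{2}}}$)
$Z{\left(151,18 \right)} - 2051 = \frac{1}{-3 + \sqrt{18^{2}}} - 2051 = \frac{1}{-3 + \sqrt{324}} - 2051 = \frac{1}{-3 + 18} - 2051 = \frac{1}{15} - 2051 = - \frac{30764}{15}$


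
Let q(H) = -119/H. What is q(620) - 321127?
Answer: -199098859/620 ≈ -3.2113e+5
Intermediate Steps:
q(620) - 321127 = -119/620 - 321127 = -199098859/620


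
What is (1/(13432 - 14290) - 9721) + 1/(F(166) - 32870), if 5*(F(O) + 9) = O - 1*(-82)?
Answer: -1369087591283/140838126 ≈ -9721.0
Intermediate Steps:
F(O) = 37/5 + O/5 (F(O) = -9 + (O - 1*(-82))/5 = -9 + (O + 82)/5 = -9 + (82 + O)/5 = -9 + (82/5 + O/5) = 37/5 + O/5)
(1/(13432 - 14290) - 9721) + 1/(F(166) - 32870) = (1/(13432 - 14290) - 9721) + 1/((37/5 + (⅕)*166) - 32870) = (1/(-858) - 9721) + 1/((37/5 + 166/5) - 32870) = (-1/858 - 9721) + 1/(203/5 - 32870) = -8340619/858 + 1/(-164147/5) = -8340619/858 - 5/164147 = -1369087591283/140838126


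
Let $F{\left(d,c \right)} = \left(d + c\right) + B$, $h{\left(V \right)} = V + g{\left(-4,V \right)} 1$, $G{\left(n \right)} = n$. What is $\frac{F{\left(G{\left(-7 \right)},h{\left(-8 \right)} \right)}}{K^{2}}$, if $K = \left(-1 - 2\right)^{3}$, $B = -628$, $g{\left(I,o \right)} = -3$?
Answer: $- \frac{646}{729} \approx -0.88615$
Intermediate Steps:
$h{\left(V \right)} = -3 + V$ ($h{\left(V \right)} = V - 3 = -3 + V$)
$F{\left(d,c \right)} = -628 + c + d$ ($F{\left(d,c \right)} = \left(d + c\right) - 628 = \left(c + d\right) - 628 = -628 + c + d$)
$K = -27$ ($K = \left(-1 - 2\right)^{3} = \left(-3\right)^{3} = -27$)
$\frac{F{\left(G{\left(-7 \right)},h{\left(-8 \right)} \right)}}{K^{2}} = \frac{-628 - 11 - 7}{\left(-27\right)^{2}} = \frac{-628 - 11 - 7}{729} = \left(-646\right) \frac{1}{729} = - \frac{646}{729}$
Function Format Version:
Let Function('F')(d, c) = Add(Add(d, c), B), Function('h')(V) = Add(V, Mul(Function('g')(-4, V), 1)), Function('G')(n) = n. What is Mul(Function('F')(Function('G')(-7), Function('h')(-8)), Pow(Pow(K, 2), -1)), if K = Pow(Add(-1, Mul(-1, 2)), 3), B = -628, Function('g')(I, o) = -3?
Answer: Rational(-646, 729) ≈ -0.88615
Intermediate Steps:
Function('h')(V) = Add(-3, V) (Function('h')(V) = Add(V, Mul(-3, 1)) = Add(V, -3) = Add(-3, V))
Function('F')(d, c) = Add(-628, c, d) (Function('F')(d, c) = Add(Add(d, c), -628) = Add(Add(c, d), -628) = Add(-628, c, d))
K = -27 (K = Pow(Add(-1, -2), 3) = Pow(-3, 3) = -27)
Mul(Function('F')(Function('G')(-7), Function('h')(-8)), Pow(Pow(K, 2), -1)) = Mul(Add(-628, Add(-3, -8), -7), Pow(Pow(-27, 2), -1)) = Mul(Add(-628, -11, -7), Pow(729, -1)) = Mul(-646, Rational(1, 729)) = Rational(-646, 729)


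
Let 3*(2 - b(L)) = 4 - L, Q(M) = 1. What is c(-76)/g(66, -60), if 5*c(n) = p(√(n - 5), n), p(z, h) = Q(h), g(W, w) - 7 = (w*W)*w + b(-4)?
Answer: 3/3564095 ≈ 8.4173e-7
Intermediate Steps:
b(L) = ⅔ + L/3 (b(L) = 2 - (4 - L)/3 = 2 + (-4/3 + L/3) = ⅔ + L/3)
g(W, w) = 19/3 + W*w² (g(W, w) = 7 + ((w*W)*w + (⅔ + (⅓)*(-4))) = 7 + ((W*w)*w + (⅔ - 4/3)) = 7 + (W*w² - ⅔) = 7 + (-⅔ + W*w²) = 19/3 + W*w²)
p(z, h) = 1
c(n) = ⅕ (c(n) = (⅕)*1 = ⅕)
c(-76)/g(66, -60) = 1/(5*(19/3 + 66*(-60)²)) = 1/(5*(19/3 + 66*3600)) = 1/(5*(19/3 + 237600)) = 1/(5*(712819/3)) = (⅕)*(3/712819) = 3/3564095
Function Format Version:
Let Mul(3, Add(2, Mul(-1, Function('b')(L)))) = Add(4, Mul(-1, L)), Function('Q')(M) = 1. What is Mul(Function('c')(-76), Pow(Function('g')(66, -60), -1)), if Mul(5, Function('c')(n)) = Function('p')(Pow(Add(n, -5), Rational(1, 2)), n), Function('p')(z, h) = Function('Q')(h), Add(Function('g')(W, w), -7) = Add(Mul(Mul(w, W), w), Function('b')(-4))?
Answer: Rational(3, 3564095) ≈ 8.4173e-7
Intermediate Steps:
Function('b')(L) = Add(Rational(2, 3), Mul(Rational(1, 3), L)) (Function('b')(L) = Add(2, Mul(Rational(-1, 3), Add(4, Mul(-1, L)))) = Add(2, Add(Rational(-4, 3), Mul(Rational(1, 3), L))) = Add(Rational(2, 3), Mul(Rational(1, 3), L)))
Function('g')(W, w) = Add(Rational(19, 3), Mul(W, Pow(w, 2))) (Function('g')(W, w) = Add(7, Add(Mul(Mul(w, W), w), Add(Rational(2, 3), Mul(Rational(1, 3), -4)))) = Add(7, Add(Mul(Mul(W, w), w), Add(Rational(2, 3), Rational(-4, 3)))) = Add(7, Add(Mul(W, Pow(w, 2)), Rational(-2, 3))) = Add(7, Add(Rational(-2, 3), Mul(W, Pow(w, 2)))) = Add(Rational(19, 3), Mul(W, Pow(w, 2))))
Function('p')(z, h) = 1
Function('c')(n) = Rational(1, 5) (Function('c')(n) = Mul(Rational(1, 5), 1) = Rational(1, 5))
Mul(Function('c')(-76), Pow(Function('g')(66, -60), -1)) = Mul(Rational(1, 5), Pow(Add(Rational(19, 3), Mul(66, Pow(-60, 2))), -1)) = Mul(Rational(1, 5), Pow(Add(Rational(19, 3), Mul(66, 3600)), -1)) = Mul(Rational(1, 5), Pow(Add(Rational(19, 3), 237600), -1)) = Mul(Rational(1, 5), Pow(Rational(712819, 3), -1)) = Mul(Rational(1, 5), Rational(3, 712819)) = Rational(3, 3564095)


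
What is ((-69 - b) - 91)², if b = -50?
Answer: 12100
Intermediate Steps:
((-69 - b) - 91)² = ((-69 - 1*(-50)) - 91)² = ((-69 + 50) - 91)² = (-19 - 91)² = (-110)² = 12100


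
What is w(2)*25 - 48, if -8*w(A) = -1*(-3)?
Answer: -459/8 ≈ -57.375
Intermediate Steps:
w(A) = -3/8 (w(A) = -(-1)*(-3)/8 = -⅛*3 = -3/8)
w(2)*25 - 48 = -3/8*25 - 48 = -75/8 - 48 = -459/8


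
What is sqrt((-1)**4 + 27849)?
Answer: 5*sqrt(1114) ≈ 166.88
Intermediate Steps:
sqrt((-1)**4 + 27849) = sqrt(1 + 27849) = sqrt(27850) = 5*sqrt(1114)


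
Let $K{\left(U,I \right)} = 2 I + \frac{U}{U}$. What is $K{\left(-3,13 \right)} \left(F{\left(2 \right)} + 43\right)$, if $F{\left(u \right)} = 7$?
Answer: $1350$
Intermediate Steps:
$K{\left(U,I \right)} = 1 + 2 I$ ($K{\left(U,I \right)} = 2 I + 1 = 1 + 2 I$)
$K{\left(-3,13 \right)} \left(F{\left(2 \right)} + 43\right) = \left(1 + 2 \cdot 13\right) \left(7 + 43\right) = \left(1 + 26\right) 50 = 27 \cdot 50 = 1350$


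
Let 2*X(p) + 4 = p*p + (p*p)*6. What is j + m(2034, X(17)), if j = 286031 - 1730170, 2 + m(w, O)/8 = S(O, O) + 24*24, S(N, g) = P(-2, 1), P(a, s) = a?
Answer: -1439563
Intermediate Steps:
S(N, g) = -2
X(p) = -2 + 7*p²/2 (X(p) = -2 + (p*p + (p*p)*6)/2 = -2 + (p² + p²*6)/2 = -2 + (p² + 6*p²)/2 = -2 + (7*p²)/2 = -2 + 7*p²/2)
m(w, O) = 4576 (m(w, O) = -16 + 8*(-2 + 24*24) = -16 + 8*(-2 + 576) = -16 + 8*574 = -16 + 4592 = 4576)
j = -1444139
j + m(2034, X(17)) = -1444139 + 4576 = -1439563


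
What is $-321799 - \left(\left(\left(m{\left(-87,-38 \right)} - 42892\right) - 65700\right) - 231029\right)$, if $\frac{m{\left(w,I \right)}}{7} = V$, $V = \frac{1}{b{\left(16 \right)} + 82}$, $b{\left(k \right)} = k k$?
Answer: $\frac{6023829}{338} \approx 17822.0$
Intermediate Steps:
$b{\left(k \right)} = k^{2}$
$V = \frac{1}{338}$ ($V = \frac{1}{16^{2} + 82} = \frac{1}{256 + 82} = \frac{1}{338} \approx 0.0029586$)
$m{\left(w,I \right)} = \frac{7}{338}$ ($m{\left(w,I \right)} = 7 \cdot \frac{1}{338} = \frac{7}{338}$)
$-321799 - \left(\left(\left(m{\left(-87,-38 \right)} - 42892\right) - 65700\right) - 231029\right) = -321799 - \left(\left(\left(\frac{7}{338} - 42892\right) - 65700\right) - 231029\right) = -321799 - \left(\left(- \frac{14497489}{338} - 65700\right) - 231029\right) = -321799 - \left(- \frac{36704089}{338} - 231029\right) = -321799 - - \frac{114791891}{338} = -321799 + \frac{114791891}{338} = \frac{6023829}{338}$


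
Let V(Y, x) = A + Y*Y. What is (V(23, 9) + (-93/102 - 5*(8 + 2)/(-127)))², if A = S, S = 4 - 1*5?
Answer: 5187766962889/18645124 ≈ 2.7824e+5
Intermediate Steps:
S = -1 (S = 4 - 5 = -1)
A = -1
V(Y, x) = -1 + Y² (V(Y, x) = -1 + Y*Y = -1 + Y²)
(V(23, 9) + (-93/102 - 5*(8 + 2)/(-127)))² = ((-1 + 23²) + (-93/102 - 5*(8 + 2)/(-127)))² = ((-1 + 529) + (-93*1/102 - 5*10*(-1/127)))² = (528 + (-31/34 - 50*(-1/127)))² = (528 + (-31/34 + 50/127))² = (528 - 2237/4318)² = (2277667/4318)² = 5187766962889/18645124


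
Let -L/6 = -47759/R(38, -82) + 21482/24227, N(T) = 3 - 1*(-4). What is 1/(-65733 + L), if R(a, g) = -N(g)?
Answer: -3461/369200811 ≈ -9.3743e-6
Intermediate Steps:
N(T) = 7 (N(T) = 3 + 4 = 7)
R(a, g) = -7 (R(a, g) = -1*7 = -7)
L = -141698898/3461 (L = -6*(-47759/(-7) + 21482/24227) = -6*(-47759*(-⅐) + 21482*(1/24227)) = -6*(47759/7 + 21482/24227) = -6*23616483/3461 = -141698898/3461 ≈ -40942.)
1/(-65733 + L) = 1/(-65733 - 141698898/3461) = 1/(-369200811/3461) = -3461/369200811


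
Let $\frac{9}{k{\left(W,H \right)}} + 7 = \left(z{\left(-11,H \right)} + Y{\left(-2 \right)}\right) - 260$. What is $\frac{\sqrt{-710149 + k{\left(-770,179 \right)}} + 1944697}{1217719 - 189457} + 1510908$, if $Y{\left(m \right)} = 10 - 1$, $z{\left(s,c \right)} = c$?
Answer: $\frac{1553611226593}{1028262} + \frac{i \sqrt{1108010155}}{40616349} \approx 1.5109 \cdot 10^{6} + 0.00081954 i$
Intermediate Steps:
$Y{\left(m \right)} = 9$
$k{\left(W,H \right)} = \frac{9}{-258 + H}$ ($k{\left(W,H \right)} = \frac{9}{-7 + \left(\left(H + 9\right) - 260\right)} = \frac{9}{-7 + \left(\left(9 + H\right) - 260\right)} = \frac{9}{-7 + \left(-251 + H\right)} = \frac{9}{-258 + H}$)
$\frac{\sqrt{-710149 + k{\left(-770,179 \right)}} + 1944697}{1217719 - 189457} + 1510908 = \frac{\sqrt{-710149 + \frac{9}{-258 + 179}} + 1944697}{1217719 - 189457} + 1510908 = \frac{\sqrt{-710149 + \frac{9}{-79}} + 1944697}{1028262} + 1510908 = \left(\sqrt{-710149 + 9 \left(- \frac{1}{79}\right)} + 1944697\right) \frac{1}{1028262} + 1510908 = \left(\sqrt{-710149 - \frac{9}{79}} + 1944697\right) \frac{1}{1028262} + 1510908 = \left(\sqrt{- \frac{56101780}{79}} + 1944697\right) \frac{1}{1028262} + 1510908 = \left(\frac{2 i \sqrt{1108010155}}{79} + 1944697\right) \frac{1}{1028262} + 1510908 = \left(1944697 + \frac{2 i \sqrt{1108010155}}{79}\right) \frac{1}{1028262} + 1510908 = \left(\frac{1944697}{1028262} + \frac{i \sqrt{1108010155}}{40616349}\right) + 1510908 = \frac{1553611226593}{1028262} + \frac{i \sqrt{1108010155}}{40616349}$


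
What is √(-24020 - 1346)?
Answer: I*√25366 ≈ 159.27*I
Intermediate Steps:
√(-24020 - 1346) = √(-25366) = I*√25366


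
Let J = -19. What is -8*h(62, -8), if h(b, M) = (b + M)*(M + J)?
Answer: 11664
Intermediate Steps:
h(b, M) = (-19 + M)*(M + b) (h(b, M) = (b + M)*(M - 19) = (M + b)*(-19 + M) = (-19 + M)*(M + b))
-8*h(62, -8) = -8*((-8)² - 19*(-8) - 19*62 - 8*62) = -8*(64 + 152 - 1178 - 496) = -8*(-1458) = 11664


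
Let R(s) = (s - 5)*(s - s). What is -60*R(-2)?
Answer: 0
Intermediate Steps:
R(s) = 0 (R(s) = (-5 + s)*0 = 0)
-60*R(-2) = -60*0 = 0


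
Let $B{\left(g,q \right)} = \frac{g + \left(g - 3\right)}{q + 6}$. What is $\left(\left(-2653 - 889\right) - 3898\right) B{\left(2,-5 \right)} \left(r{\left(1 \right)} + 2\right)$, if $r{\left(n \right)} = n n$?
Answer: $-22320$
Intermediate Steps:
$r{\left(n \right)} = n^{2}$
$B{\left(g,q \right)} = \frac{-3 + 2 g}{6 + q}$ ($B{\left(g,q \right)} = \frac{g + \left(-3 + g\right)}{6 + q} = \frac{-3 + 2 g}{6 + q}$)
$\left(\left(-2653 - 889\right) - 3898\right) B{\left(2,-5 \right)} \left(r{\left(1 \right)} + 2\right) = \left(\left(-2653 - 889\right) - 3898\right) \frac{-3 + 2 \cdot 2}{6 - 5} \left(1^{2} + 2\right) = \left(-3542 - 3898\right) \frac{-3 + 4}{1} \left(1 + 2\right) = - 7440 \cdot 1 \cdot 1 \cdot 3 = - 7440 \cdot 1 \cdot 3 = \left(-7440\right) 3 = -22320$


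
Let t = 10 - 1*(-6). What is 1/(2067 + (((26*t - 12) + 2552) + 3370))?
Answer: 1/8393 ≈ 0.00011915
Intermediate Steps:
t = 16 (t = 10 + 6 = 16)
1/(2067 + (((26*t - 12) + 2552) + 3370)) = 1/(2067 + (((26*16 - 12) + 2552) + 3370)) = 1/(2067 + (((416 - 12) + 2552) + 3370)) = 1/(2067 + ((404 + 2552) + 3370)) = 1/(2067 + (2956 + 3370)) = 1/(2067 + 6326) = 1/8393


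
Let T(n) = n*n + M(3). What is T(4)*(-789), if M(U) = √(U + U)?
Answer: -12624 - 789*√6 ≈ -14557.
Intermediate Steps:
M(U) = √2*√U (M(U) = √(2*U) = √2*√U)
T(n) = √6 + n² (T(n) = n*n + √2*√3 = n² + √6 = √6 + n²)
T(4)*(-789) = (√6 + 4²)*(-789) = (√6 + 16)*(-789) = (16 + √6)*(-789) = -12624 - 789*√6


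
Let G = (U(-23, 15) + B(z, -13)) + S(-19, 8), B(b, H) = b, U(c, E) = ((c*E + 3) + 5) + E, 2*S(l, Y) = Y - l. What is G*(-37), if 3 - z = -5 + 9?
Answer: 22903/2 ≈ 11452.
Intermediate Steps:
z = -1 (z = 3 - (-5 + 9) = 3 - 1*4 = 3 - 4 = -1)
S(l, Y) = Y/2 - l/2 (S(l, Y) = (Y - l)/2 = Y/2 - l/2)
U(c, E) = 8 + E + E*c (U(c, E) = ((E*c + 3) + 5) + E = ((3 + E*c) + 5) + E = (8 + E*c) + E = 8 + E + E*c)
G = -619/2 (G = ((8 + 15 + 15*(-23)) - 1) + ((½)*8 - ½*(-19)) = ((8 + 15 - 345) - 1) + (4 + 19/2) = (-322 - 1) + 27/2 = -323 + 27/2 = -619/2 ≈ -309.50)
G*(-37) = -619/2*(-37) = 22903/2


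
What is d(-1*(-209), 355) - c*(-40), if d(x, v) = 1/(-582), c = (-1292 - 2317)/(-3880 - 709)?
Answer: 84012931/2670798 ≈ 31.456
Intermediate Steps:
c = 3609/4589 (c = -3609/(-4589) = -3609*(-1/4589) = 3609/4589 ≈ 0.78645)
d(x, v) = -1/582
d(-1*(-209), 355) - c*(-40) = -1/582 - 3609*(-40)/4589 = -1/582 - 1*(-144360/4589) = -1/582 + 144360/4589 = 84012931/2670798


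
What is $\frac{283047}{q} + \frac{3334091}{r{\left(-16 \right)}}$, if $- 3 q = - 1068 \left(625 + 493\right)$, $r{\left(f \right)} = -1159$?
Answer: $- \frac{1326666839255}{461291272} \approx -2876.0$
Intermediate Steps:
$q = 398008$ ($q = - \frac{\left(-1068\right) \left(625 + 493\right)}{3} = - \frac{\left(-1068\right) 1118}{3} = \left(- \frac{1}{3}\right) \left(-1194024\right) = 398008$)
$\frac{283047}{q} + \frac{3334091}{r{\left(-16 \right)}} = \frac{283047}{398008} + \frac{3334091}{-1159} = 283047 \cdot \frac{1}{398008} + 3334091 \left(- \frac{1}{1159}\right) = \frac{283047}{398008} - \frac{3334091}{1159} = - \frac{1326666839255}{461291272}$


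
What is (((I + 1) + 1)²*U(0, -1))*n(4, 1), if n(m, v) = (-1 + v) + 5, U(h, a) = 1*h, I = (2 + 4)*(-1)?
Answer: 0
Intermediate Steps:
I = -6 (I = 6*(-1) = -6)
U(h, a) = h
n(m, v) = 4 + v
(((I + 1) + 1)²*U(0, -1))*n(4, 1) = (((-6 + 1) + 1)²*0)*(4 + 1) = ((-5 + 1)²*0)*5 = ((-4)²*0)*5 = (16*0)*5 = 0*5 = 0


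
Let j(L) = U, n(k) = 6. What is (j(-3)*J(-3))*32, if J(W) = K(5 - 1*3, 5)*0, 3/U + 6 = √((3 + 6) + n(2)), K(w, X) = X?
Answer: 0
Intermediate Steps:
U = 3/(-6 + √15) (U = 3/(-6 + √((3 + 6) + 6)) = 3/(-6 + √(9 + 6)) = 3/(-6 + √15) ≈ -1.4104)
j(L) = -6/7 - √15/7
J(W) = 0 (J(W) = 5*0 = 0)
(j(-3)*J(-3))*32 = ((-6/7 - √15/7)*0)*32 = 0*32 = 0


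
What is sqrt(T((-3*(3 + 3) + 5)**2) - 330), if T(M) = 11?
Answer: I*sqrt(319) ≈ 17.861*I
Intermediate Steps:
sqrt(T((-3*(3 + 3) + 5)**2) - 330) = sqrt(11 - 330) = sqrt(-319) = I*sqrt(319)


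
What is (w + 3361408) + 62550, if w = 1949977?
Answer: 5373935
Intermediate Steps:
(w + 3361408) + 62550 = (1949977 + 3361408) + 62550 = 5311385 + 62550 = 5373935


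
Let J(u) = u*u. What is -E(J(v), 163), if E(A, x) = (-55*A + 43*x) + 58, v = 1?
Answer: -7012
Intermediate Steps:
J(u) = u²
E(A, x) = 58 - 55*A + 43*x
-E(J(v), 163) = -(58 - 55*1² + 43*163) = -(58 - 55*1 + 7009) = -(58 - 55 + 7009) = -1*7012 = -7012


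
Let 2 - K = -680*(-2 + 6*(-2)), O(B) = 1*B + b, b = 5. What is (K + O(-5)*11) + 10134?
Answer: 616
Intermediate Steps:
O(B) = 5 + B (O(B) = 1*B + 5 = B + 5 = 5 + B)
K = -9518 (K = 2 - (-680)*(-2 + 6*(-2)) = 2 - (-680)*(-2 - 12) = 2 - (-680)*(-14) = 2 - 1*9520 = 2 - 9520 = -9518)
(K + O(-5)*11) + 10134 = (-9518 + (5 - 5)*11) + 10134 = (-9518 + 0*11) + 10134 = (-9518 + 0) + 10134 = -9518 + 10134 = 616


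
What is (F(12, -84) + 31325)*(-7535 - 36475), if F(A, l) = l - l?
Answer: -1378613250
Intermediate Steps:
F(A, l) = 0
(F(12, -84) + 31325)*(-7535 - 36475) = (0 + 31325)*(-7535 - 36475) = 31325*(-44010) = -1378613250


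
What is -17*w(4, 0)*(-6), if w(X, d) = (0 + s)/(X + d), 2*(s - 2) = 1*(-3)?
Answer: 51/4 ≈ 12.750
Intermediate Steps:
s = ½ (s = 2 + (1*(-3))/2 = 2 + (½)*(-3) = 2 - 3/2 = ½ ≈ 0.50000)
w(X, d) = 1/(2*(X + d)) (w(X, d) = (0 + ½)/(X + d) = 1/(2*(X + d)))
-17*w(4, 0)*(-6) = -17/(2*(4 + 0))*(-6) = -17/(2*4)*(-6) = -17*⅛*(-6) = -17/8*(-6) = 51/4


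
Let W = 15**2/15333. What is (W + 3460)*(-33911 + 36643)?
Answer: 48313056820/5111 ≈ 9.4528e+6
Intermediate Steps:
W = 75/5111 (W = 225*(1/15333) = 75/5111 ≈ 0.014674)
(W + 3460)*(-33911 + 36643) = (75/5111 + 3460)*(-33911 + 36643) = (17684135/5111)*2732 = 48313056820/5111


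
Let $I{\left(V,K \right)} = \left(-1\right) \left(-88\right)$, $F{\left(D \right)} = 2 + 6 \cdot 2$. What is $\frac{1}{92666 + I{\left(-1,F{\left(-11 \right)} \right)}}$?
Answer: $\frac{1}{92754} \approx 1.0781 \cdot 10^{-5}$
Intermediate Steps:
$F{\left(D \right)} = 14$ ($F{\left(D \right)} = 2 + 12 = 14$)
$I{\left(V,K \right)} = 88$
$\frac{1}{92666 + I{\left(-1,F{\left(-11 \right)} \right)}} = \frac{1}{92666 + 88} = \frac{1}{92754}$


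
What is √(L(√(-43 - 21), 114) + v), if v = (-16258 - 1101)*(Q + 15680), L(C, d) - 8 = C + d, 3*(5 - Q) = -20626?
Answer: √(-3524622339 + 72*I)/3 ≈ 0.00020213 + 19790.0*I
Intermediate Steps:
Q = 20641/3 (Q = 5 - ⅓*(-20626) = 5 + 20626/3 = 20641/3 ≈ 6880.3)
L(C, d) = 8 + C + d (L(C, d) = 8 + (C + d) = 8 + C + d)
v = -1174874479/3 (v = (-16258 - 1101)*(20641/3 + 15680) = -17359*67681/3 = -1174874479/3 ≈ -3.9162e+8)
√(L(√(-43 - 21), 114) + v) = √((8 + √(-43 - 21) + 114) - 1174874479/3) = √((8 + √(-64) + 114) - 1174874479/3) = √((8 + 8*I + 114) - 1174874479/3) = √((122 + 8*I) - 1174874479/3) = √(-1174874113/3 + 8*I)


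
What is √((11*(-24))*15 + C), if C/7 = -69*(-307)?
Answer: √144321 ≈ 379.90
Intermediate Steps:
C = 148281 (C = 7*(-69*(-307)) = 7*21183 = 148281)
√((11*(-24))*15 + C) = √((11*(-24))*15 + 148281) = √(-264*15 + 148281) = √(-3960 + 148281) = √144321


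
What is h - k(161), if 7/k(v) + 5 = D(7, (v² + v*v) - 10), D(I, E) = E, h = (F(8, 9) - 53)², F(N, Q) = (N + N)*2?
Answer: 22855700/51827 ≈ 441.00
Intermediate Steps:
F(N, Q) = 4*N (F(N, Q) = (2*N)*2 = 4*N)
h = 441 (h = (4*8 - 53)² = (32 - 53)² = (-21)² = 441)
k(v) = 7/(-15 + 2*v²) (k(v) = 7/(-5 + ((v² + v*v) - 10)) = 7/(-5 + ((v² + v²) - 10)) = 7/(-5 + (2*v² - 10)) = 7/(-5 + (-10 + 2*v²)) = 7/(-15 + 2*v²))
h - k(161) = 441 - 7/(-15 + 2*161²) = 441 - 7/(-15 + 2*25921) = 441 - 7/(-15 + 51842) = 441 - 7/51827 = 22855700/51827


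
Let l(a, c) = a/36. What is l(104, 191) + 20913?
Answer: 188243/9 ≈ 20916.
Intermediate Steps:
l(a, c) = a/36 (l(a, c) = a*(1/36) = a/36)
l(104, 191) + 20913 = (1/36)*104 + 20913 = 26/9 + 20913 = 188243/9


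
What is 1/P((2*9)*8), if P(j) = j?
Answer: 1/144 ≈ 0.0069444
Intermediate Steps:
1/P((2*9)*8) = 1/((2*9)*8) = 1/(18*8) = 1/144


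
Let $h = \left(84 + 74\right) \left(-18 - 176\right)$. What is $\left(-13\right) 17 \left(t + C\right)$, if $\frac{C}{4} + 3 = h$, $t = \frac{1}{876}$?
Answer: $\frac{23738741299}{876} \approx 2.7099 \cdot 10^{7}$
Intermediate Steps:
$t = \frac{1}{876} \approx 0.0011416$
$h = -30652$ ($h = 158 \left(-194\right) = -30652$)
$C = -122620$ ($C = -12 + 4 \left(-30652\right) = -12 - 122608 = -122620$)
$\left(-13\right) 17 \left(t + C\right) = \left(-13\right) 17 \left(\frac{1}{876} - 122620\right) = \left(-221\right) \left(- \frac{107415119}{876}\right) = \frac{23738741299}{876}$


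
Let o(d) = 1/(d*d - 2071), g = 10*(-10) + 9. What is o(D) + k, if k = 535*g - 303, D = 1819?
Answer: -161988129719/3306690 ≈ -48988.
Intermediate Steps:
g = -91 (g = -100 + 9 = -91)
o(d) = 1/(-2071 + d²) (o(d) = 1/(d² - 2071) = 1/(-2071 + d²))
k = -48988 (k = 535*(-91) - 303 = -48685 - 303 = -48988)
o(D) + k = 1/(-2071 + 1819²) - 48988 = 1/(-2071 + 3308761) - 48988 = 1/3306690 - 48988 = -161988129719/3306690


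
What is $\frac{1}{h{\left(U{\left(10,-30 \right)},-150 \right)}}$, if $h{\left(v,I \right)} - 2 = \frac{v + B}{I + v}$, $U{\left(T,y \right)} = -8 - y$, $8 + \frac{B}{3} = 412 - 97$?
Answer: $- \frac{128}{687} \approx -0.18632$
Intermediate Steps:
$B = 921$ ($B = -24 + 3 \left(412 - 97\right) = -24 + 3 \cdot 315 = -24 + 945 = 921$)
$h{\left(v,I \right)} = 2 + \frac{921 + v}{I + v}$ ($h{\left(v,I \right)} = 2 + \frac{v + 921}{I + v} = 2 + \frac{921 + v}{I + v}$)
$\frac{1}{h{\left(U{\left(10,-30 \right)},-150 \right)}} = \frac{1}{\frac{1}{-150 - -22} \left(921 + 2 \left(-150\right) + 3 \left(-8 - -30\right)\right)} = \frac{1}{\frac{1}{-150 + \left(-8 + 30\right)} \left(921 - 300 + 3 \left(-8 + 30\right)\right)} = \frac{1}{\frac{1}{-150 + 22} \left(921 - 300 + 3 \cdot 22\right)} = \frac{1}{\frac{1}{-128} \left(921 - 300 + 66\right)} = \frac{1}{\left(- \frac{1}{128}\right) 687} = \frac{1}{- \frac{687}{128}} = - \frac{128}{687}$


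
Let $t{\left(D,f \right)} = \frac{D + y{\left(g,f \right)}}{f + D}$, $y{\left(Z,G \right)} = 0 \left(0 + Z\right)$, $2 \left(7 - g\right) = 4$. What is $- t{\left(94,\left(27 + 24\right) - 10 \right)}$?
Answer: $- \frac{94}{135} \approx -0.6963$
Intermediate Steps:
$g = 5$ ($g = 7 - 2 = 5$)
$y{\left(Z,G \right)} = 0$ ($y{\left(Z,G \right)} = 0 Z = 0$)
$t{\left(D,f \right)} = \frac{D}{D + f}$ ($t{\left(D,f \right)} = \frac{D + 0}{f + D} = \frac{D}{D + f}$)
$- t{\left(94,\left(27 + 24\right) - 10 \right)} = - \frac{94}{94 + \left(\left(27 + 24\right) - 10\right)} = - \frac{94}{94 + \left(51 - 10\right)} = - \frac{94}{94 + 41} = - \frac{94}{135}$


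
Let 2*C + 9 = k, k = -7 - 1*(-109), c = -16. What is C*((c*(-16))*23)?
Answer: 273792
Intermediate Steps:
k = 102 (k = -7 + 109 = 102)
C = 93/2 (C = -9/2 + (1/2)*102 = -9/2 + 51 = 93/2 ≈ 46.500)
C*((c*(-16))*23) = 93*(-16*(-16)*23)/2 = 93*(256*23)/2 = (93/2)*5888 = 273792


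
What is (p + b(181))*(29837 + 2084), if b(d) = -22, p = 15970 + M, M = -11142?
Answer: 153412326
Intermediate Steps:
p = 4828 (p = 15970 - 11142 = 4828)
(p + b(181))*(29837 + 2084) = (4828 - 22)*(29837 + 2084) = 4806*31921 = 153412326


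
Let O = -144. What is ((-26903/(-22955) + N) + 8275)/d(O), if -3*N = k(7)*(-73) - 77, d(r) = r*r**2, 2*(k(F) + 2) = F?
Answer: -1148439383/411259576320 ≈ -0.0027925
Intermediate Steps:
k(F) = -2 + F/2
d(r) = r**3
N = 373/6 (N = -((-2 + (1/2)*7)*(-73) - 77)/3 = -((-2 + 7/2)*(-73) - 77)/3 = -((3/2)*(-73) - 77)/3 = -(-219/2 - 77)/3 = -1/3*(-373/2) = 373/6 ≈ 62.167)
((-26903/(-22955) + N) + 8275)/d(O) = ((-26903/(-22955) + 373/6) + 8275)/((-144)**3) = ((-26903*(-1/22955) + 373/6) + 8275)/(-2985984) = ((26903/22955 + 373/6) + 8275)*(-1/2985984) = (8723633/137730 + 8275)*(-1/2985984) = (1148439383/137730)*(-1/2985984) = -1148439383/411259576320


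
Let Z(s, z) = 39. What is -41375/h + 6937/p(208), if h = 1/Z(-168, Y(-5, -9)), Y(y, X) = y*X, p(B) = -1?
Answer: -1620562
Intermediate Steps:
Y(y, X) = X*y
h = 1/39 ≈ 0.025641
-41375/h + 6937/p(208) = -41375/1/39 + 6937/(-1) = -41375*39 + 6937*(-1) = -1613625 - 6937 = -1620562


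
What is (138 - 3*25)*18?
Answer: 1134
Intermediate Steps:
(138 - 3*25)*18 = (138 - 75)*18 = 63*18 = 1134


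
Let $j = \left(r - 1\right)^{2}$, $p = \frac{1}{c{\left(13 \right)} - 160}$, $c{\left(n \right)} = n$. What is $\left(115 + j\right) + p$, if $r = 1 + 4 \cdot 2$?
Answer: $\frac{26312}{147} \approx 178.99$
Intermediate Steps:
$r = 9$ ($r = 1 + 8 = 9$)
$p = - \frac{1}{147}$ ($p = \frac{1}{13 - 160} = \frac{1}{-147} = - \frac{1}{147} \approx -0.0068027$)
$j = 64$ ($j = \left(9 - 1\right)^{2} = 8^{2} = 64$)
$\left(115 + j\right) + p = \left(115 + 64\right) - \frac{1}{147} = 179 - \frac{1}{147} = \frac{26312}{147}$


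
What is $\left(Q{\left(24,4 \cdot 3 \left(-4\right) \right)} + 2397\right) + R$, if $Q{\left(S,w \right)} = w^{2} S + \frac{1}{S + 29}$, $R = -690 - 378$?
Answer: $\frac{3001126}{53} \approx 56625.0$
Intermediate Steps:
$R = -1068$
$Q{\left(S,w \right)} = \frac{1}{29 + S} + S w^{2}$ ($Q{\left(S,w \right)} = S w^{2} + \frac{1}{29 + S} = \frac{1}{29 + S} + S w^{2}$)
$\left(Q{\left(24,4 \cdot 3 \left(-4\right) \right)} + 2397\right) + R = \left(\frac{1 + 24^{2} \left(4 \cdot 3 \left(-4\right)\right)^{2} + 29 \cdot 24 \left(4 \cdot 3 \left(-4\right)\right)^{2}}{29 + 24} + 2397\right) - 1068 = \left(\frac{1 + 576 \left(12 \left(-4\right)\right)^{2} + 29 \cdot 24 \left(12 \left(-4\right)\right)^{2}}{53} + 2397\right) - 1068 = \left(\frac{1 + 576 \left(-48\right)^{2} + 29 \cdot 24 \left(-48\right)^{2}}{53} + 2397\right) - 1068 = \left(\frac{1 + 576 \cdot 2304 + 29 \cdot 24 \cdot 2304}{53} + 2397\right) - 1068 = \left(\frac{1 + 1327104 + 1603584}{53} + 2397\right) - 1068 = \left(\frac{1}{53} \cdot 2930689 + 2397\right) - 1068 = \left(\frac{2930689}{53} + 2397\right) - 1068 = \frac{3057730}{53} - 1068 = \frac{3001126}{53}$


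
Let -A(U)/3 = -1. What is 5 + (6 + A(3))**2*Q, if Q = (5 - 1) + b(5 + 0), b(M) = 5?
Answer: 734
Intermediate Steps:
A(U) = 3 (A(U) = -3*(-1) = 3)
Q = 9 (Q = (5 - 1) + 5 = 4 + 5 = 9)
5 + (6 + A(3))**2*Q = 5 + (6 + 3)**2*9 = 5 + 9**2*9 = 5 + 81*9 = 5 + 729 = 734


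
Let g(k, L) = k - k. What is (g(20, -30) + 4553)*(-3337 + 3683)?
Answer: 1575338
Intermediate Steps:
g(k, L) = 0
(g(20, -30) + 4553)*(-3337 + 3683) = (0 + 4553)*(-3337 + 3683) = 4553*346 = 1575338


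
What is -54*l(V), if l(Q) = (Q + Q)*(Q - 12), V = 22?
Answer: -23760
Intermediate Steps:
l(Q) = 2*Q*(-12 + Q) (l(Q) = (2*Q)*(-12 + Q) = 2*Q*(-12 + Q))
-54*l(V) = -108*22*(-12 + 22) = -108*22*10 = -54*440 = -23760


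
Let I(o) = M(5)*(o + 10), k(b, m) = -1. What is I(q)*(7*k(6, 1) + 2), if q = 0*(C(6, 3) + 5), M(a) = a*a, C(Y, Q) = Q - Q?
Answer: -1250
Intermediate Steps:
C(Y, Q) = 0
M(a) = a**2
q = 0 (q = 0*(0 + 5) = 0*5 = 0)
I(o) = 250 + 25*o (I(o) = 5**2*(o + 10) = 25*(10 + o) = 250 + 25*o)
I(q)*(7*k(6, 1) + 2) = (250 + 25*0)*(7*(-1) + 2) = (250 + 0)*(-7 + 2) = 250*(-5) = -1250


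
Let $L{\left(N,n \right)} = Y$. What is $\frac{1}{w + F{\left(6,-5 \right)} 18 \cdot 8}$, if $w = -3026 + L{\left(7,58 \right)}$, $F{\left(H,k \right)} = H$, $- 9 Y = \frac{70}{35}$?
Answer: $- \frac{9}{19460} \approx -0.00046249$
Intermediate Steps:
$Y = - \frac{2}{9}$ ($Y = - \frac{70 \cdot \frac{1}{35}}{9} = \left(- \frac{1}{9}\right) 2 = - \frac{2}{9} \approx -0.22222$)
$L{\left(N,n \right)} = - \frac{2}{9}$
$w = - \frac{27236}{9}$ ($w = -3026 - \frac{2}{9} = - \frac{27236}{9} \approx -3026.2$)
$\frac{1}{w + F{\left(6,-5 \right)} 18 \cdot 8} = \frac{1}{- \frac{27236}{9} + 6 \cdot 18 \cdot 8} = \frac{1}{- \frac{27236}{9} + 108 \cdot 8} = \frac{1}{- \frac{27236}{9} + 864} = \frac{1}{- \frac{19460}{9}} = - \frac{9}{19460}$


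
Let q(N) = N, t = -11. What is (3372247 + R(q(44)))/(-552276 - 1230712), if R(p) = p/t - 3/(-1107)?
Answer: -311089417/164480643 ≈ -1.8913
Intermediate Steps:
R(p) = 1/369 - p/11 (R(p) = p/(-11) - 3/(-1107) = p*(-1/11) - 3*(-1/1107) = -p/11 + 1/369 = 1/369 - p/11)
(3372247 + R(q(44)))/(-552276 - 1230712) = (3372247 + (1/369 - 1/11*44))/(-552276 - 1230712) = (3372247 + (1/369 - 4))/(-1782988) = (3372247 - 1475/369)*(-1/1782988) = (1244357668/369)*(-1/1782988) = -311089417/164480643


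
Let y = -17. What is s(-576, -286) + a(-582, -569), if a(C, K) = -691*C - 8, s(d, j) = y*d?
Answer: 411946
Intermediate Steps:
s(d, j) = -17*d
a(C, K) = -8 - 691*C
s(-576, -286) + a(-582, -569) = -17*(-576) + (-8 - 691*(-582)) = 9792 + (-8 + 402162) = 9792 + 402154 = 411946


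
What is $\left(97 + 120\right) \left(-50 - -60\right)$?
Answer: $2170$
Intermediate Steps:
$\left(97 + 120\right) \left(-50 - -60\right) = 217 \left(-50 + 60\right) = 217 \cdot 10 = 2170$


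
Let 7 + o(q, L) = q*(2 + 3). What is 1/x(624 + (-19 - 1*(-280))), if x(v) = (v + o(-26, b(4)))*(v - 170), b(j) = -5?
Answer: 1/534820 ≈ 1.8698e-6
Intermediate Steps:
o(q, L) = -7 + 5*q (o(q, L) = -7 + q*(2 + 3) = -7 + q*5 = -7 + 5*q)
x(v) = (-170 + v)*(-137 + v) (x(v) = (v + (-7 + 5*(-26)))*(v - 170) = (v + (-7 - 130))*(-170 + v) = (v - 137)*(-170 + v) = (-137 + v)*(-170 + v) = (-170 + v)*(-137 + v))
1/x(624 + (-19 - 1*(-280))) = 1/(23290 + (624 + (-19 - 1*(-280)))² - 307*(624 + (-19 - 1*(-280)))) = 1/(23290 + (624 + (-19 + 280))² - 307*(624 + (-19 + 280))) = 1/(23290 + (624 + 261)² - 307*(624 + 261)) = 1/(23290 + 885² - 307*885) = 1/(23290 + 783225 - 271695) = 1/534820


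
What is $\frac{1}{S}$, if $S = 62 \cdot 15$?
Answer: $\frac{1}{930} \approx 0.0010753$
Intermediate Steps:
$S = 930$
$\frac{1}{S} = \frac{1}{930}$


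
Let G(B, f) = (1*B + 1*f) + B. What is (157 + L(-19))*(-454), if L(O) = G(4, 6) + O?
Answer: -69008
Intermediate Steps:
G(B, f) = f + 2*B (G(B, f) = (B + f) + B = f + 2*B)
L(O) = 14 + O (L(O) = (6 + 2*4) + O = (6 + 8) + O = 14 + O)
(157 + L(-19))*(-454) = (157 + (14 - 19))*(-454) = (157 - 5)*(-454) = 152*(-454) = -69008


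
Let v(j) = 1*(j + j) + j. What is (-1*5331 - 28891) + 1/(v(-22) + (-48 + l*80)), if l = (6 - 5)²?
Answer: -1163549/34 ≈ -34222.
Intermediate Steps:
v(j) = 3*j (v(j) = 1*(2*j) + j = 2*j + j = 3*j)
l = 1 (l = 1² = 1)
(-1*5331 - 28891) + 1/(v(-22) + (-48 + l*80)) = (-1*5331 - 28891) + 1/(3*(-22) + (-48 + 1*80)) = (-5331 - 28891) + 1/(-66 + (-48 + 80)) = -34222 + 1/(-66 + 32) = -34222 + 1/(-34) = -34222 - 1/34 = -1163549/34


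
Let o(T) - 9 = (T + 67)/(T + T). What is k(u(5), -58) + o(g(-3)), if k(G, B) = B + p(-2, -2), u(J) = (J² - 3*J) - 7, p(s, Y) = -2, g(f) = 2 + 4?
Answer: -539/12 ≈ -44.917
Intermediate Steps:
g(f) = 6
o(T) = 9 + (67 + T)/(2*T) (o(T) = 9 + (T + 67)/(T + T) = 9 + (67 + T)/((2*T)) = 9 + (67 + T)*(1/(2*T)) = 9 + (67 + T)/(2*T))
u(J) = -7 + J² - 3*J
k(G, B) = -2 + B (k(G, B) = B - 2 = -2 + B)
k(u(5), -58) + o(g(-3)) = (-2 - 58) + (½)*(67 + 19*6)/6 = -60 + (½)*(⅙)*(67 + 114) = -60 + (½)*(⅙)*181 = -60 + 181/12 = -539/12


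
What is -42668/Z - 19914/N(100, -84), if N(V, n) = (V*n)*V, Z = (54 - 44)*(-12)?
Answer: 149347957/420000 ≈ 355.59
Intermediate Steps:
Z = -120 (Z = 10*(-12) = -120)
N(V, n) = n*V²
-42668/Z - 19914/N(100, -84) = -42668/(-120) - 19914/((-84*100²)) = -42668*(-1/120) - 19914/((-84*10000)) = 10667/30 - 19914/(-840000) = 10667/30 - 19914*(-1/840000) = 10667/30 + 3319/140000 = 149347957/420000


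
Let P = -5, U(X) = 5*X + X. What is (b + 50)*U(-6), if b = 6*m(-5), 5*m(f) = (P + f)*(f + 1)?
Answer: -3528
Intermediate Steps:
U(X) = 6*X
m(f) = (1 + f)*(-5 + f)/5 (m(f) = ((-5 + f)*(f + 1))/5 = ((-5 + f)*(1 + f))/5 = ((1 + f)*(-5 + f))/5 = (1 + f)*(-5 + f)/5)
b = 48 (b = 6*(-1 - 4/5*(-5) + (1/5)*(-5)**2) = 6*(-1 + 4 + (1/5)*25) = 6*(-1 + 4 + 5) = 6*8 = 48)
(b + 50)*U(-6) = (48 + 50)*(6*(-6)) = 98*(-36) = -3528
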